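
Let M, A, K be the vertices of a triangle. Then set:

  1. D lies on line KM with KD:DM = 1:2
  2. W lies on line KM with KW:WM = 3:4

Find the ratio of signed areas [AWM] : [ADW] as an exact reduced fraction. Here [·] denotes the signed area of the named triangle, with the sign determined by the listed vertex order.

[AWM]:[ADW] = 6

Assign M = (0, 0), A = (1, 0), K = (0, 1) — the answer is frame-independent, so this choice is without loss of generality.
1. D lies on line KM with KD:DM = 1:2 ⇒ D = (0, 2/3)
2. W lies on line KM with KW:WM = 3:4 ⇒ W = (0, 4/7)
2·[AWM] = 4/7, 2·[ADW] = 2/21
[AWM]:[ADW] = 4/7:2/21 = 6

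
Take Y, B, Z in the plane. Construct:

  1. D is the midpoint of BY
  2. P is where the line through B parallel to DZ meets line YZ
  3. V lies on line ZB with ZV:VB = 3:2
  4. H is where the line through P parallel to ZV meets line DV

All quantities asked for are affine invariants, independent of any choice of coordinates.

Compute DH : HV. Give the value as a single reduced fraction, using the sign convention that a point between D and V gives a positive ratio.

Set Y = (0, 0), B = (1, 0), Z = (0, 1); any affine frame gives the same invariant.
1. D is the midpoint of BY ⇒ D = (1/2, 0)
2. P is where the line through B parallel to DZ meets line YZ ⇒ P = (0, 2)
3. V lies on line ZB with ZV:VB = 3:2 ⇒ V = (3/5, 2/5)
4. H is where the line through P parallel to ZV meets line DV ⇒ H = (4/5, 6/5)
H = D + t·(V−D) with t = 3, so DH:HV = t:(1−t) = 3:-2

DH:HV = -3/2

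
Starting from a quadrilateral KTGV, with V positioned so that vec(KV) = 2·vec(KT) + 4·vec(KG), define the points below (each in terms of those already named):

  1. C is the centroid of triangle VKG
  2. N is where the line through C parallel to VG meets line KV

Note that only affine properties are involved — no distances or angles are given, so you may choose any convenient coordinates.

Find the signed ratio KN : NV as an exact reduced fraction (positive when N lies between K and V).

KN:NV = 2

Assign K = (0, 0), T = (1, 0), G = (0, 1), V = (2, 4) — the answer is frame-independent, so this choice is without loss of generality.
1. C is the centroid of triangle VKG ⇒ C = (2/3, 5/3)
2. N is where the line through C parallel to VG meets line KV ⇒ N = (4/3, 8/3)
N = K + t·(V−K) with t = 2/3, so KN:NV = t:(1−t) = 2/3:1/3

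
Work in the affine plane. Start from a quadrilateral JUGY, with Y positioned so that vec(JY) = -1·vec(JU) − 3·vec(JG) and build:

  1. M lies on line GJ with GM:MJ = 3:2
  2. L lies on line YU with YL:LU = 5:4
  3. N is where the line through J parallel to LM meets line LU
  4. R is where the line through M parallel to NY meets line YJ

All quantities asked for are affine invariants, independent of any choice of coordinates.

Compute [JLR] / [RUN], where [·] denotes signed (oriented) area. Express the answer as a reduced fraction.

Assign J = (0, 0), U = (1, 0), G = (0, 1), Y = (-1, -3) — the answer is frame-independent, so this choice is without loss of generality.
1. M lies on line GJ with GM:MJ = 3:2 ⇒ M = (0, 2/5)
2. L lies on line YU with YL:LU = 5:4 ⇒ L = (1/9, -4/3)
3. N is where the line through J parallel to LM meets line LU ⇒ N = (5/57, -26/19)
4. R is where the line through M parallel to NY meets line YJ ⇒ R = (4/15, 4/5)
2·[JLR] = 4/9, 2·[RUN] = -26/15
[JLR]:[RUN] = 4/9:-26/15 = -10/39

[JLR]:[RUN] = -10/39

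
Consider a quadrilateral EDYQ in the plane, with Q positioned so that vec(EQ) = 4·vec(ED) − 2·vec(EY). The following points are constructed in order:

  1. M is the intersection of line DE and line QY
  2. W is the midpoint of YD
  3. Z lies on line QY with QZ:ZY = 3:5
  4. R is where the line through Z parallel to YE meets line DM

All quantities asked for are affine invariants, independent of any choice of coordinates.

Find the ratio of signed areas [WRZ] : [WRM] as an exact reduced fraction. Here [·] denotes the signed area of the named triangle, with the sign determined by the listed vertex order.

[WRZ]:[WRM] = 3

Work in coordinates with E = (0, 0), D = (1, 0), Y = (0, 1), Q = (4, -2).
1. M is the intersection of line DE and line QY ⇒ M = (4/3, 0)
2. W is the midpoint of YD ⇒ W = (1/2, 1/2)
3. Z lies on line QY with QZ:ZY = 3:5 ⇒ Z = (5/2, -7/8)
4. R is where the line through Z parallel to YE meets line DM ⇒ R = (5/2, 0)
2·[WRZ] = -7/4, 2·[WRM] = -7/12
[WRZ]:[WRM] = -7/4:-7/12 = 3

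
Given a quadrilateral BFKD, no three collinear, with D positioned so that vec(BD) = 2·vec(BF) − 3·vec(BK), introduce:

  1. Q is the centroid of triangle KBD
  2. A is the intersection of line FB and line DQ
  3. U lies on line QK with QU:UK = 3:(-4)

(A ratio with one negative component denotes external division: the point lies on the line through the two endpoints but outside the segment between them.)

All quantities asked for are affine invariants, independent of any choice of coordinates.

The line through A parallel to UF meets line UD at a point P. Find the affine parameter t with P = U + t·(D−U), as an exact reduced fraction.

t = -85/14

Work in coordinates with B = (0, 0), F = (1, 0), K = (0, 1), D = (2, -3).
1. Q is the centroid of triangle KBD ⇒ Q = (2/3, -2/3)
2. A is the intersection of line FB and line DQ ⇒ A = (2/7, 0)
3. U lies on line QK with QU:UK = 3:(-4) ⇒ U = (8/3, -17/3)
through A parallel to UF: direction (-5/3, 17/3); meets UD at P = (47/7, -153/7)
P = U + t·(D−U) with t = -85/14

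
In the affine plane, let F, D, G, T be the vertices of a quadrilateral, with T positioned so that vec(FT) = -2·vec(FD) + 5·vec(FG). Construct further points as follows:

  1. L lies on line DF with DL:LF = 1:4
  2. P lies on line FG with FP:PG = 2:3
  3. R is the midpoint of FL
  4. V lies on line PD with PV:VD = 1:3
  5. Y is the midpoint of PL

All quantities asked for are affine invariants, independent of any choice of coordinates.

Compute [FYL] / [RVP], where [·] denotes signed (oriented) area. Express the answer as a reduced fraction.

Assign F = (0, 0), D = (1, 0), G = (0, 1), T = (-2, 5) — the answer is frame-independent, so this choice is without loss of generality.
1. L lies on line DF with DL:LF = 1:4 ⇒ L = (4/5, 0)
2. P lies on line FG with FP:PG = 2:3 ⇒ P = (0, 2/5)
3. R is the midpoint of FL ⇒ R = (2/5, 0)
4. V lies on line PD with PV:VD = 1:3 ⇒ V = (1/4, 3/10)
5. Y is the midpoint of PL ⇒ Y = (2/5, 1/5)
2·[FYL] = -4/25, 2·[RVP] = 3/50
[FYL]:[RVP] = -4/25:3/50 = -8/3

[FYL]:[RVP] = -8/3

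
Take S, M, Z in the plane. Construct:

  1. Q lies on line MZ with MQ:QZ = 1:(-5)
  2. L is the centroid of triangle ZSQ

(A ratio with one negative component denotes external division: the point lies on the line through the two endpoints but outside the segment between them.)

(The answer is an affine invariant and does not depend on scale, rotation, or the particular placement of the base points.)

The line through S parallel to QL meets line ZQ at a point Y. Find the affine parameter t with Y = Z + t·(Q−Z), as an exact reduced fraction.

t = 2

Work in coordinates with S = (0, 0), M = (1, 0), Z = (0, 1).
1. Q lies on line MZ with MQ:QZ = 1:(-5) ⇒ Q = (5/4, -1/4)
2. L is the centroid of triangle ZSQ ⇒ L = (5/12, 1/4)
through S parallel to QL: direction (-5/6, 1/2); meets ZQ at Y = (5/2, -3/2)
Y = Z + t·(Q−Z) with t = 2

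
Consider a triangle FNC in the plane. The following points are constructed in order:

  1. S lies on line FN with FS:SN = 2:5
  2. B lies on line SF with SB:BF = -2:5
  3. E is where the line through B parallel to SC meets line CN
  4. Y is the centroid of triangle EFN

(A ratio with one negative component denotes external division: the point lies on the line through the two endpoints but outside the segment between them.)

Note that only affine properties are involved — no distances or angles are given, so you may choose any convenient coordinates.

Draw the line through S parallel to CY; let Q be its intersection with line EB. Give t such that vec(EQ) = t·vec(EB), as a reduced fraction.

t = 279/143

Work in coordinates with F = (0, 0), N = (1, 0), C = (0, 1).
1. S lies on line FN with FS:SN = 2:5 ⇒ S = (2/7, 0)
2. B lies on line SF with SB:BF = -2:5 ⇒ B = (10/21, 0)
3. E is where the line through B parallel to SC meets line CN ⇒ E = (4/15, 11/15)
4. Y is the centroid of triangle EFN ⇒ Y = (19/45, 11/45)
through S parallel to CY: direction (19/45, -34/45); meets EB at Q = (922/1365, -136/195)
Q = E + t·(B−E) with t = 279/143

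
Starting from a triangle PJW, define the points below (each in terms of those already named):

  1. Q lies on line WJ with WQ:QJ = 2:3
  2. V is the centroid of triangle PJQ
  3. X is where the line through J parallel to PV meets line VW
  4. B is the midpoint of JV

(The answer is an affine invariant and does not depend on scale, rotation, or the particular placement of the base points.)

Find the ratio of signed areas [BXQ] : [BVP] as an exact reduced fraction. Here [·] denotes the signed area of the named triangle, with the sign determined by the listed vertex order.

[BXQ]:[BVP] = -8/7

Work in coordinates with P = (0, 0), J = (1, 0), W = (0, 1).
1. Q lies on line WJ with WQ:QJ = 2:3 ⇒ Q = (2/5, 3/5)
2. V is the centroid of triangle PJQ ⇒ V = (7/15, 1/5)
3. X is where the line through J parallel to PV meets line VW ⇒ X = (2/3, -1/7)
4. B is the midpoint of JV ⇒ B = (11/15, 1/10)
2·[BXQ] = -4/35, 2·[BVP] = 1/10
[BXQ]:[BVP] = -4/35:1/10 = -8/7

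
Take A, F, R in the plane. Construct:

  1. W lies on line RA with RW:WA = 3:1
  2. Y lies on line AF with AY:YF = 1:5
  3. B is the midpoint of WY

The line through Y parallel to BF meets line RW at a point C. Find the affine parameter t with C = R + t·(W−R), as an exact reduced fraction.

Work in coordinates with A = (0, 0), F = (1, 0), R = (0, 1).
1. W lies on line RA with RW:WA = 3:1 ⇒ W = (0, 1/4)
2. Y lies on line AF with AY:YF = 1:5 ⇒ Y = (1/6, 0)
3. B is the midpoint of WY ⇒ B = (1/12, 1/8)
through Y parallel to BF: direction (11/12, -1/8); meets RW at C = (0, 1/44)
C = R + t·(W−R) with t = 43/33

t = 43/33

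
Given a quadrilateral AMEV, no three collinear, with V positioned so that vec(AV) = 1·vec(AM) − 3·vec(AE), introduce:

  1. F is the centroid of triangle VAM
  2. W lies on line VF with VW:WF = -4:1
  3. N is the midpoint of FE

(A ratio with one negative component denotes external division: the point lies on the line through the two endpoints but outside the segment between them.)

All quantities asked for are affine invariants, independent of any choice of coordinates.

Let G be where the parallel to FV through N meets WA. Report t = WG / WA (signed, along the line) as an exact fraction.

t = 1/3

Work in coordinates with A = (0, 0), M = (1, 0), E = (0, 1), V = (1, -3).
1. F is the centroid of triangle VAM ⇒ F = (2/3, -1)
2. W lies on line VF with VW:WF = -4:1 ⇒ W = (5/9, -1/3)
3. N is the midpoint of FE ⇒ N = (1/3, 0)
through N parallel to FV: direction (1/3, -2); meets WA at G = (10/27, -2/9)
G = W + t·(A−W) with t = 1/3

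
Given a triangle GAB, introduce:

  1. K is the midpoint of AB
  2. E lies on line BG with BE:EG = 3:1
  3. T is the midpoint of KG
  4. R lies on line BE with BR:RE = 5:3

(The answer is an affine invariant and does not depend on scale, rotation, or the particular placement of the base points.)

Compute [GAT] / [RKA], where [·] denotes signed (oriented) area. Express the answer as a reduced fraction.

[GAT]:[RKA] = -16/15

Set G = (0, 0), A = (1, 0), B = (0, 1); any affine frame gives the same invariant.
1. K is the midpoint of AB ⇒ K = (1/2, 1/2)
2. E lies on line BG with BE:EG = 3:1 ⇒ E = (0, 1/4)
3. T is the midpoint of KG ⇒ T = (1/4, 1/4)
4. R lies on line BE with BR:RE = 5:3 ⇒ R = (0, 17/32)
2·[GAT] = 1/4, 2·[RKA] = -15/64
[GAT]:[RKA] = 1/4:-15/64 = -16/15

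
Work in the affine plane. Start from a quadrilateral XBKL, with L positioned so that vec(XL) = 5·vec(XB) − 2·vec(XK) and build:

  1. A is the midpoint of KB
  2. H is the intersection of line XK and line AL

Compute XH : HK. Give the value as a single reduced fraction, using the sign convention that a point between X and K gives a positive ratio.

XH:HK = 7/2

Choose coordinates X = (0, 0), B = (1, 0), K = (0, 1), L = (5, -2).
1. A is the midpoint of KB ⇒ A = (1/2, 1/2)
2. H is the intersection of line XK and line AL ⇒ H = (0, 7/9)
H = X + t·(K−X) with t = 7/9, so XH:HK = t:(1−t) = 7/9:2/9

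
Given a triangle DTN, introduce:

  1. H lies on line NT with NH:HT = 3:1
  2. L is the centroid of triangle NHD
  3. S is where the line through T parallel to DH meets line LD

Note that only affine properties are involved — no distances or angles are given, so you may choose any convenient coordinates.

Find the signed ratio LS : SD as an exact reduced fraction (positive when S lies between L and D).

LS:SD = -2

Work in coordinates with D = (0, 0), T = (1, 0), N = (0, 1).
1. H lies on line NT with NH:HT = 3:1 ⇒ H = (3/4, 1/4)
2. L is the centroid of triangle NHD ⇒ L = (1/4, 5/12)
3. S is where the line through T parallel to DH meets line LD ⇒ S = (-1/4, -5/12)
S = L + t·(D−L) with t = 2, so LS:SD = t:(1−t) = 2:-1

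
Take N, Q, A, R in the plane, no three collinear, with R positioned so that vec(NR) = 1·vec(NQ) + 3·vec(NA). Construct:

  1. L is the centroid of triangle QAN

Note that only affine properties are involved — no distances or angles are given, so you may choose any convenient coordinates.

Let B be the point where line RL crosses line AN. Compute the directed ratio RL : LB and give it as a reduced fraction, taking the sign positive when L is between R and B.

RL:LB = 2

Assign N = (0, 0), Q = (1, 0), A = (0, 1), R = (1, 3) — the answer is frame-independent, so this choice is without loss of generality.
1. L is the centroid of triangle QAN ⇒ L = (1/3, 1/3)
line RL meets AN at B = (0, -1)
L = R + t·(B−R) with t = 2/3, so RL:LB = 2/3:1/3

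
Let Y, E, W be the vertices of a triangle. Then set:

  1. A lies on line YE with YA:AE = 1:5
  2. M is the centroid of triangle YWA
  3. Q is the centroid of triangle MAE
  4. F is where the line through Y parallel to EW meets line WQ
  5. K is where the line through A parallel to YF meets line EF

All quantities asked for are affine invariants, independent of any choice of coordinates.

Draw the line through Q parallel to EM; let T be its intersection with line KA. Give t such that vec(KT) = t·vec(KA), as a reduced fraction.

Work in coordinates with Y = (0, 0), E = (1, 0), W = (0, 1).
1. A lies on line YE with YA:AE = 1:5 ⇒ A = (1/6, 0)
2. M is the centroid of triangle YWA ⇒ M = (1/18, 1/3)
3. Q is the centroid of triangle MAE ⇒ Q = (11/27, 1/9)
4. F is where the line through Y parallel to EW meets line WQ ⇒ F = (11/13, -11/13)
5. K is where the line through A parallel to YF meets line EF ⇒ K = (34/39, -55/78)
through Q parallel to EM: direction (-17/18, 1/3); meets KA at T = (-3/22, 10/33)
T = K + t·(A−K) with t = 173/121

t = 173/121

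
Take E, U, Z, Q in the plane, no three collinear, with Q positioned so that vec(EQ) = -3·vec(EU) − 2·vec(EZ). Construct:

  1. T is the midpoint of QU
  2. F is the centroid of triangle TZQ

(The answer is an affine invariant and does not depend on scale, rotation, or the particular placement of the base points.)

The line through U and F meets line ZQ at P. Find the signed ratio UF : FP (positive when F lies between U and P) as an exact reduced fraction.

UF:FP = 5

Choose coordinates E = (0, 0), U = (1, 0), Z = (0, 1), Q = (-3, -2).
1. T is the midpoint of QU ⇒ T = (-1, -1)
2. F is the centroid of triangle TZQ ⇒ F = (-4/3, -2/3)
line UF meets ZQ at P = (-9/5, -4/5)
F = U + t·(P−U) with t = 5/6, so UF:FP = 5/6:1/6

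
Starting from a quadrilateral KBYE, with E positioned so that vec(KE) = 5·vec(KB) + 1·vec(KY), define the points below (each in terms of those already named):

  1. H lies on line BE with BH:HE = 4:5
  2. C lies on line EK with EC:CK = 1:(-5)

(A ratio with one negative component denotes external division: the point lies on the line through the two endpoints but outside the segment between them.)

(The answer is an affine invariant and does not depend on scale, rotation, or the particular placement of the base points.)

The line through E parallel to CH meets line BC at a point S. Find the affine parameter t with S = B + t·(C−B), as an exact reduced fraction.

Choose coordinates K = (0, 0), B = (1, 0), Y = (0, 1), E = (5, 1).
1. H lies on line BE with BH:HE = 4:5 ⇒ H = (25/9, 4/9)
2. C lies on line EK with EC:CK = 1:(-5) ⇒ C = (25/4, 5/4)
through E parallel to CH: direction (-125/36, -29/36); meets BC at S = (205/16, 45/16)
S = B + t·(C−B) with t = 9/4

t = 9/4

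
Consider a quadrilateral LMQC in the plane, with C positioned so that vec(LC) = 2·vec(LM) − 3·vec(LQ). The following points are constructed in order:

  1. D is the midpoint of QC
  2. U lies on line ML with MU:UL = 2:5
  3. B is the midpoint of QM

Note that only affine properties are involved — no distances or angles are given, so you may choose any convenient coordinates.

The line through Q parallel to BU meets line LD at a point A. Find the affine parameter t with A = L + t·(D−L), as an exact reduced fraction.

Set L = (0, 0), M = (1, 0), Q = (0, 1), C = (2, -3); any affine frame gives the same invariant.
1. D is the midpoint of QC ⇒ D = (1, -1)
2. U lies on line ML with MU:UL = 2:5 ⇒ U = (5/7, 0)
3. B is the midpoint of QM ⇒ B = (1/2, 1/2)
through Q parallel to BU: direction (3/14, -1/2); meets LD at A = (3/4, -3/4)
A = L + t·(D−L) with t = 3/4

t = 3/4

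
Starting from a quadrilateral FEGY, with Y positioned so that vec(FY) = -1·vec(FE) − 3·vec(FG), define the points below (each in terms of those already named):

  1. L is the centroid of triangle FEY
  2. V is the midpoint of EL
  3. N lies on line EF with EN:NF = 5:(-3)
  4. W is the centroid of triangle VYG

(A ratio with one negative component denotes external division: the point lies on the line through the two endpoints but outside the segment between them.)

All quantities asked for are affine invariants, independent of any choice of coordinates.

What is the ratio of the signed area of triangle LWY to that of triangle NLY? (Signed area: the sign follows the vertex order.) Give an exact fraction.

Assign F = (0, 0), E = (1, 0), G = (0, 1), Y = (-1, -3) — the answer is frame-independent, so this choice is without loss of generality.
1. L is the centroid of triangle FEY ⇒ L = (0, -1)
2. V is the midpoint of EL ⇒ V = (1/2, -1/2)
3. N lies on line EF with EN:NF = 5:(-3) ⇒ N = (-3/2, 0)
4. W is the centroid of triangle VYG ⇒ W = (-1/6, -5/6)
2·[LWY] = 1/2, 2·[NLY] = -4
[LWY]:[NLY] = 1/2:-4 = -1/8

[LWY]:[NLY] = -1/8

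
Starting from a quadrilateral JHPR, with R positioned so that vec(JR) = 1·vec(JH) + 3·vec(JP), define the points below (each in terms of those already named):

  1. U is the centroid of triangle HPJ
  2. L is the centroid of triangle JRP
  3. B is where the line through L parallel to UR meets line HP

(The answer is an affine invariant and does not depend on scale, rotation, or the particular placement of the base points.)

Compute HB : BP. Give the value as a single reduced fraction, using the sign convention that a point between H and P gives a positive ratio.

HB:BP = 4

Work in coordinates with J = (0, 0), H = (1, 0), P = (0, 1), R = (1, 3).
1. U is the centroid of triangle HPJ ⇒ U = (1/3, 1/3)
2. L is the centroid of triangle JRP ⇒ L = (1/3, 4/3)
3. B is where the line through L parallel to UR meets line HP ⇒ B = (1/5, 4/5)
B = H + t·(P−H) with t = 4/5, so HB:BP = t:(1−t) = 4/5:1/5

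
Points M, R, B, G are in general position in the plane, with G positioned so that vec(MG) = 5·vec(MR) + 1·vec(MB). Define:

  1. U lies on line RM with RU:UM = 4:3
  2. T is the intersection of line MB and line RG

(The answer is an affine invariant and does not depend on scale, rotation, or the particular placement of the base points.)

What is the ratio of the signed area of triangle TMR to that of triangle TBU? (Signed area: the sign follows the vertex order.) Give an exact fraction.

Set M = (0, 0), R = (1, 0), B = (0, 1), G = (5, 1); any affine frame gives the same invariant.
1. U lies on line RM with RU:UM = 4:3 ⇒ U = (3/7, 0)
2. T is the intersection of line MB and line RG ⇒ T = (0, -1/4)
2·[TMR] = -1/4, 2·[TBU] = -15/28
[TMR]:[TBU] = -1/4:-15/28 = 7/15

[TMR]:[TBU] = 7/15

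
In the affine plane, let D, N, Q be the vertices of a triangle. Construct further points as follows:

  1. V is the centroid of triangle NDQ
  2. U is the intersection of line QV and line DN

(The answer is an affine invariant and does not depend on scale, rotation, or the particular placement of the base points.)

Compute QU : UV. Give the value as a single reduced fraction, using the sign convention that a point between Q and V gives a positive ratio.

Choose coordinates D = (0, 0), N = (1, 0), Q = (0, 1).
1. V is the centroid of triangle NDQ ⇒ V = (1/3, 1/3)
2. U is the intersection of line QV and line DN ⇒ U = (1/2, 0)
U = Q + t·(V−Q) with t = 3/2, so QU:UV = t:(1−t) = 3/2:-1/2

QU:UV = -3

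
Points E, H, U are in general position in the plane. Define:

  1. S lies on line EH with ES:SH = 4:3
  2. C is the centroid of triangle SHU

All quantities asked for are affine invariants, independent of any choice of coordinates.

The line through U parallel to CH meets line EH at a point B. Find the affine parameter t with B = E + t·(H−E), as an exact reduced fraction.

Work in coordinates with E = (0, 0), H = (1, 0), U = (0, 1).
1. S lies on line EH with ES:SH = 4:3 ⇒ S = (4/7, 0)
2. C is the centroid of triangle SHU ⇒ C = (11/21, 1/3)
through U parallel to CH: direction (10/21, -1/3); meets EH at B = (10/7, 0)
B = E + t·(H−E) with t = 10/7

t = 10/7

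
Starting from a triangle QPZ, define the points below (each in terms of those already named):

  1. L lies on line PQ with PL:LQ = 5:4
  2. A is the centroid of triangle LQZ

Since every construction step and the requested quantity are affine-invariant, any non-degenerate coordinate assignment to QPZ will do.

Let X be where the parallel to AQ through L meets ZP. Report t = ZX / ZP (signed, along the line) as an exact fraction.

t = 8/13

Assign Q = (0, 0), P = (1, 0), Z = (0, 1) — the answer is frame-independent, so this choice is without loss of generality.
1. L lies on line PQ with PL:LQ = 5:4 ⇒ L = (4/9, 0)
2. A is the centroid of triangle LQZ ⇒ A = (4/27, 1/3)
through L parallel to AQ: direction (-4/27, -1/3); meets ZP at X = (8/13, 5/13)
X = Z + t·(P−Z) with t = 8/13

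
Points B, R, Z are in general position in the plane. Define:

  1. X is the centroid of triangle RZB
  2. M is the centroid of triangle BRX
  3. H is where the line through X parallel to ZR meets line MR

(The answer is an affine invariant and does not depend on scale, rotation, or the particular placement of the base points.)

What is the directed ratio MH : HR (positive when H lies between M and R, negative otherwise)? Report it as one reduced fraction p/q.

MH:HR = 1/3

Choose coordinates B = (0, 0), R = (1, 0), Z = (0, 1).
1. X is the centroid of triangle RZB ⇒ X = (1/3, 1/3)
2. M is the centroid of triangle BRX ⇒ M = (4/9, 1/9)
3. H is where the line through X parallel to ZR meets line MR ⇒ H = (7/12, 1/12)
H = M + t·(R−M) with t = 1/4, so MH:HR = t:(1−t) = 1/4:3/4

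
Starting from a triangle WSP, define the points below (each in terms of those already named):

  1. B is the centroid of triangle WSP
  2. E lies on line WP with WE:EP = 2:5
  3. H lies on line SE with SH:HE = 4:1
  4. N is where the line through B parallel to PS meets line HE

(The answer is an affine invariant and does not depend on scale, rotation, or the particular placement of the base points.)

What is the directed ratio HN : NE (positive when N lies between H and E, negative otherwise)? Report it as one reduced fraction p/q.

HN:NE = -5/8

Choose coordinates W = (0, 0), S = (1, 0), P = (0, 1).
1. B is the centroid of triangle WSP ⇒ B = (1/3, 1/3)
2. E lies on line WP with WE:EP = 2:5 ⇒ E = (0, 2/7)
3. H lies on line SE with SH:HE = 4:1 ⇒ H = (1/5, 8/35)
4. N is where the line through B parallel to PS meets line HE ⇒ N = (8/15, 2/15)
N = H + t·(E−H) with t = -5/3, so HN:NE = t:(1−t) = -5/3:8/3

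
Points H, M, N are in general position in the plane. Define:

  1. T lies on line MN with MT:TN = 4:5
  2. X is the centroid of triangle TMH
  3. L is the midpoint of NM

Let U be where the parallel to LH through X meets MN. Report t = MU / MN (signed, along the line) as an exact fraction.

Set H = (0, 0), M = (1, 0), N = (0, 1); any affine frame gives the same invariant.
1. T lies on line MN with MT:TN = 4:5 ⇒ T = (5/9, 4/9)
2. X is the centroid of triangle TMH ⇒ X = (14/27, 4/27)
3. L is the midpoint of NM ⇒ L = (1/2, 1/2)
through X parallel to LH: direction (-1/2, -1/2); meets MN at U = (37/54, 17/54)
U = M + t·(N−M) with t = 17/54

t = 17/54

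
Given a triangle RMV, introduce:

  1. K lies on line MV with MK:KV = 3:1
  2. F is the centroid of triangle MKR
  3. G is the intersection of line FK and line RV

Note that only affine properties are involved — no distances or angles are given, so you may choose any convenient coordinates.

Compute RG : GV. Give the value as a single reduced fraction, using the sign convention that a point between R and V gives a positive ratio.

Set R = (0, 0), M = (1, 0), V = (0, 1); any affine frame gives the same invariant.
1. K lies on line MV with MK:KV = 3:1 ⇒ K = (1/4, 3/4)
2. F is the centroid of triangle MKR ⇒ F = (5/12, 1/4)
3. G is the intersection of line FK and line RV ⇒ G = (0, 3/2)
G = R + t·(V−R) with t = 3/2, so RG:GV = t:(1−t) = 3/2:-1/2

RG:GV = -3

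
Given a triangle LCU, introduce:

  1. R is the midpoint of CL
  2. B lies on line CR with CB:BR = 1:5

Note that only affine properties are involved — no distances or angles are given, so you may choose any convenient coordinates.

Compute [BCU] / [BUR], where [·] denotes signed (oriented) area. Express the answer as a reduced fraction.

[BCU]:[BUR] = 1/5

Set L = (0, 0), C = (1, 0), U = (0, 1); any affine frame gives the same invariant.
1. R is the midpoint of CL ⇒ R = (1/2, 0)
2. B lies on line CR with CB:BR = 1:5 ⇒ B = (11/12, 0)
2·[BCU] = 1/12, 2·[BUR] = 5/12
[BCU]:[BUR] = 1/12:5/12 = 1/5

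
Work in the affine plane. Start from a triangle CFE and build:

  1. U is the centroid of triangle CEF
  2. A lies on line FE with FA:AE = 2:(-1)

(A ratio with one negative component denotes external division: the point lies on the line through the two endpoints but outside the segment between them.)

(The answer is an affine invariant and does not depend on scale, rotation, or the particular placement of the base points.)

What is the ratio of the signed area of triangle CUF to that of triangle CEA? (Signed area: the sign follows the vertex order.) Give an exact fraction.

[CUF]:[CEA] = -1/3

Choose coordinates C = (0, 0), F = (1, 0), E = (0, 1).
1. U is the centroid of triangle CEF ⇒ U = (1/3, 1/3)
2. A lies on line FE with FA:AE = 2:(-1) ⇒ A = (-1, 2)
2·[CUF] = -1/3, 2·[CEA] = 1
[CUF]:[CEA] = -1/3:1 = -1/3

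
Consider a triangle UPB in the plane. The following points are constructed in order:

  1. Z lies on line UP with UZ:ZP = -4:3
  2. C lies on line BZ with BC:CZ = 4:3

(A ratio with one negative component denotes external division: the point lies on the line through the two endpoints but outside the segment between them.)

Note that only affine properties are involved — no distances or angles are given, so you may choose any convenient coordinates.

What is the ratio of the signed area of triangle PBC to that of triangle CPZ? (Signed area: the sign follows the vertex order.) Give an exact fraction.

Set U = (0, 0), P = (1, 0), B = (0, 1); any affine frame gives the same invariant.
1. Z lies on line UP with UZ:ZP = -4:3 ⇒ Z = (4, 0)
2. C lies on line BZ with BC:CZ = 4:3 ⇒ C = (16/7, 3/7)
2·[PBC] = -12/7, 2·[CPZ] = 9/7
[PBC]:[CPZ] = -12/7:9/7 = -4/3

[PBC]:[CPZ] = -4/3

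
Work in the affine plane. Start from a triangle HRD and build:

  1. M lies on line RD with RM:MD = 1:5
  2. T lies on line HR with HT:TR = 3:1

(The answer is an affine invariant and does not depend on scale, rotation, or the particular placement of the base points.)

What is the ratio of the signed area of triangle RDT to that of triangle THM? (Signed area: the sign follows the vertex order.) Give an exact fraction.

Work in coordinates with H = (0, 0), R = (1, 0), D = (0, 1).
1. M lies on line RD with RM:MD = 1:5 ⇒ M = (5/6, 1/6)
2. T lies on line HR with HT:TR = 3:1 ⇒ T = (3/4, 0)
2·[RDT] = 1/4, 2·[THM] = -1/8
[RDT]:[THM] = 1/4:-1/8 = -2

[RDT]:[THM] = -2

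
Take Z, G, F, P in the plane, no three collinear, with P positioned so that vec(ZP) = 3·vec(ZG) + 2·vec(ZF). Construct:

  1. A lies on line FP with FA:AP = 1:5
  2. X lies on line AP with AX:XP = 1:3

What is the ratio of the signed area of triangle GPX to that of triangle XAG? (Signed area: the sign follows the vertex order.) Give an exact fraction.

[GPX]:[XAG] = 3

Work in coordinates with Z = (0, 0), G = (1, 0), F = (0, 1), P = (3, 2).
1. A lies on line FP with FA:AP = 1:5 ⇒ A = (1/2, 7/6)
2. X lies on line AP with AX:XP = 1:3 ⇒ X = (9/8, 11/8)
2·[GPX] = 5/2, 2·[XAG] = 5/6
[GPX]:[XAG] = 5/2:5/6 = 3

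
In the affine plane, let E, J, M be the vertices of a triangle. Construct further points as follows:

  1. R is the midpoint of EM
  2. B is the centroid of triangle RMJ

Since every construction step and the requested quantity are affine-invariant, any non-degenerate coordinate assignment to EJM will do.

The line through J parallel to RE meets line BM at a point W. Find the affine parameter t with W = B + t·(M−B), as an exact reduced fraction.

t = -2

Assign E = (0, 0), J = (1, 0), M = (0, 1) — the answer is frame-independent, so this choice is without loss of generality.
1. R is the midpoint of EM ⇒ R = (0, 1/2)
2. B is the centroid of triangle RMJ ⇒ B = (1/3, 1/2)
through J parallel to RE: direction (0, -1/2); meets BM at W = (1, -1/2)
W = B + t·(M−B) with t = -2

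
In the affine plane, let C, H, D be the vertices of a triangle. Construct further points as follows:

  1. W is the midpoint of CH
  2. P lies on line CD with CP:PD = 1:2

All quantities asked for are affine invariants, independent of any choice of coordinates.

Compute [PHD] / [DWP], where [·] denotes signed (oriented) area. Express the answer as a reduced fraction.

[PHD]:[DWP] = -2

Work in coordinates with C = (0, 0), H = (1, 0), D = (0, 1).
1. W is the midpoint of CH ⇒ W = (1/2, 0)
2. P lies on line CD with CP:PD = 1:2 ⇒ P = (0, 1/3)
2·[PHD] = 2/3, 2·[DWP] = -1/3
[PHD]:[DWP] = 2/3:-1/3 = -2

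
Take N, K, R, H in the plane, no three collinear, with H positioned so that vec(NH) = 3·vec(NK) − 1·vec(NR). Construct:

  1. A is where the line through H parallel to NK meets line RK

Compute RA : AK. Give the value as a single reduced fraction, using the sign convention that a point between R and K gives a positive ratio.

RA:AK = -2

Choose coordinates N = (0, 0), K = (1, 0), R = (0, 1), H = (3, -1).
1. A is where the line through H parallel to NK meets line RK ⇒ A = (2, -1)
A = R + t·(K−R) with t = 2, so RA:AK = t:(1−t) = 2:-1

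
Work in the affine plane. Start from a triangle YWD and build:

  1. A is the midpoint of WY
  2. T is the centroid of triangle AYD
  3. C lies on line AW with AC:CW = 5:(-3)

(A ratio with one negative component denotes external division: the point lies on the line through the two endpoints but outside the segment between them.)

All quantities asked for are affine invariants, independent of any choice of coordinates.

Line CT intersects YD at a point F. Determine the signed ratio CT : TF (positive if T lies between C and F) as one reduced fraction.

Work in coordinates with Y = (0, 0), W = (1, 0), D = (0, 1).
1. A is the midpoint of WY ⇒ A = (1/2, 0)
2. T is the centroid of triangle AYD ⇒ T = (1/6, 1/3)
3. C lies on line AW with AC:CW = 5:(-3) ⇒ C = (7/4, 0)
line CT meets YD at F = (0, 7/19)
T = C + t·(F−C) with t = 19/21, so CT:TF = 19/21:2/21

CT:TF = 19/2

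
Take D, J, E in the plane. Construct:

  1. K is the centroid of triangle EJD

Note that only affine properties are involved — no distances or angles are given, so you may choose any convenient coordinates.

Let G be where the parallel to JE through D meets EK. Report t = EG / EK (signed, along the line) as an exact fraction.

Assign D = (0, 0), J = (1, 0), E = (0, 1) — the answer is frame-independent, so this choice is without loss of generality.
1. K is the centroid of triangle EJD ⇒ K = (1/3, 1/3)
through D parallel to JE: direction (-1, 1); meets EK at G = (1, -1)
G = E + t·(K−E) with t = 3

t = 3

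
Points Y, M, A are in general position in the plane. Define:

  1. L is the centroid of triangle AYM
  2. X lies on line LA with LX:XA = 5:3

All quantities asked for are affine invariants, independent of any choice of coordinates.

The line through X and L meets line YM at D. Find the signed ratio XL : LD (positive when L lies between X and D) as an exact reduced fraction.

XL:LD = 5/4

Set Y = (0, 0), M = (1, 0), A = (0, 1); any affine frame gives the same invariant.
1. L is the centroid of triangle AYM ⇒ L = (1/3, 1/3)
2. X lies on line LA with LX:XA = 5:3 ⇒ X = (1/8, 3/4)
line XL meets YM at D = (1/2, 0)
L = X + t·(D−X) with t = 5/9, so XL:LD = 5/9:4/9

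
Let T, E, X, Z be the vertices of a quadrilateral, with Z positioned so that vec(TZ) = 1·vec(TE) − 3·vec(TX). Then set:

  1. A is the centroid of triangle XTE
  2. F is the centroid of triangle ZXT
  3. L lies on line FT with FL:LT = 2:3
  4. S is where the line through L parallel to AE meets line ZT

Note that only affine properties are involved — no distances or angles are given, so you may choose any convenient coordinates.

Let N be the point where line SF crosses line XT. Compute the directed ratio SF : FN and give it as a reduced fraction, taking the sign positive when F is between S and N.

SF:FN = -16/25

Choose coordinates T = (0, 0), E = (1, 0), X = (0, 1), Z = (1, -3).
1. A is the centroid of triangle XTE ⇒ A = (1/3, 1/3)
2. F is the centroid of triangle ZXT ⇒ F = (1/3, -2/3)
3. L lies on line FT with FL:LT = 2:3 ⇒ L = (1/5, -2/5)
4. S is where the line through L parallel to AE meets line ZT ⇒ S = (3/25, -9/25)
line SF meets XT at N = (0, -3/16)
F = S + t·(N−S) with t = -16/9, so SF:FN = -16/9:25/9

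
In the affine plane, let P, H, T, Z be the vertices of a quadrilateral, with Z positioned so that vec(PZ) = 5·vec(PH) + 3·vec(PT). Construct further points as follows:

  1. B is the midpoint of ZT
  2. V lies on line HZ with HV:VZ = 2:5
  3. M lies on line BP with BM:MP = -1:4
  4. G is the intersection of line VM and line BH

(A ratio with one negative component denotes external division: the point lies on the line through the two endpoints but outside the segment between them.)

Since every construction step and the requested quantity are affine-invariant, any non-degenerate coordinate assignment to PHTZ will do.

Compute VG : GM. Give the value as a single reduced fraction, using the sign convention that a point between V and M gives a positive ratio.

VG:GM = -3/2

Set P = (0, 0), H = (1, 0), T = (0, 1), Z = (5, 3); any affine frame gives the same invariant.
1. B is the midpoint of ZT ⇒ B = (5/2, 2)
2. V lies on line HZ with HV:VZ = 2:5 ⇒ V = (15/7, 6/7)
3. M lies on line BP with BM:MP = -1:4 ⇒ M = (10/3, 8/3)
4. G is the intersection of line VM and line BH ⇒ G = (40/7, 44/7)
G = V + t·(M−V) with t = 3, so VG:GM = t:(1−t) = 3:-2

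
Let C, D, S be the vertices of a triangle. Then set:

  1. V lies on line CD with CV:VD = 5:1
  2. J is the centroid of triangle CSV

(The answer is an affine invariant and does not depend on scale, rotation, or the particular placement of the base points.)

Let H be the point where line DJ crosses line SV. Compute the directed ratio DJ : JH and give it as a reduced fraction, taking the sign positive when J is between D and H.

Work in coordinates with C = (0, 0), D = (1, 0), S = (0, 1).
1. V lies on line CD with CV:VD = 5:1 ⇒ V = (5/6, 0)
2. J is the centroid of triangle CSV ⇒ J = (5/18, 1/3)
line DJ meets SV at H = (35/48, 1/8)
J = D + t·(H−D) with t = 8/3, so DJ:JH = 8/3:-5/3

DJ:JH = -8/5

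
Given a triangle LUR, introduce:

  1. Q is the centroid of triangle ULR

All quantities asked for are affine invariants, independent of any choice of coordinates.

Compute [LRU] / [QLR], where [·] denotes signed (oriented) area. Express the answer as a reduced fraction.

[LRU]:[QLR] = 3

Assign L = (0, 0), U = (1, 0), R = (0, 1) — the answer is frame-independent, so this choice is without loss of generality.
1. Q is the centroid of triangle ULR ⇒ Q = (1/3, 1/3)
2·[LRU] = -1, 2·[QLR] = -1/3
[LRU]:[QLR] = -1:-1/3 = 3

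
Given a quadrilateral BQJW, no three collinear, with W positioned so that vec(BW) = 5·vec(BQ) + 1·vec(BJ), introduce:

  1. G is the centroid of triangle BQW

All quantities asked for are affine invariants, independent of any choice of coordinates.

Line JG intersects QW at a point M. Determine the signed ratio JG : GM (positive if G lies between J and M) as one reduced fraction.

Work in coordinates with B = (0, 0), Q = (1, 0), J = (0, 1), W = (5, 1).
1. G is the centroid of triangle BQW ⇒ G = (2, 1/3)
line JG meets QW at M = (15/7, 2/7)
G = J + t·(M−J) with t = 14/15, so JG:GM = 14/15:1/15

JG:GM = 14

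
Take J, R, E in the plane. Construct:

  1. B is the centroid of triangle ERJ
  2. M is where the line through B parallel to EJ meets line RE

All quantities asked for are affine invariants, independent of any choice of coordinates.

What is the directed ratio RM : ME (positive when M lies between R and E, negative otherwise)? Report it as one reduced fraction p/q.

RM:ME = 2

Choose coordinates J = (0, 0), R = (1, 0), E = (0, 1).
1. B is the centroid of triangle ERJ ⇒ B = (1/3, 1/3)
2. M is where the line through B parallel to EJ meets line RE ⇒ M = (1/3, 2/3)
M = R + t·(E−R) with t = 2/3, so RM:ME = t:(1−t) = 2/3:1/3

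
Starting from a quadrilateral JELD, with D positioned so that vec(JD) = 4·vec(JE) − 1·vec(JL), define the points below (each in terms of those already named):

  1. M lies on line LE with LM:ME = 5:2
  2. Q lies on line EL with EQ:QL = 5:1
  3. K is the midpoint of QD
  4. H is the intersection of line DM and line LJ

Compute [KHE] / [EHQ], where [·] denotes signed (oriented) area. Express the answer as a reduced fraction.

Set J = (0, 0), E = (1, 0), L = (0, 1), D = (4, -1); any affine frame gives the same invariant.
1. M lies on line LE with LM:ME = 5:2 ⇒ M = (5/7, 2/7)
2. Q lies on line EL with EQ:QL = 5:1 ⇒ Q = (1/6, 5/6)
3. K is the midpoint of QD ⇒ K = (25/12, -1/12)
4. H is the intersection of line DM and line LJ ⇒ H = (0, 13/23)
2·[KHE] = 73/138, 2·[EHQ] = -25/69
[KHE]:[EHQ] = 73/138:-25/69 = -73/50

[KHE]:[EHQ] = -73/50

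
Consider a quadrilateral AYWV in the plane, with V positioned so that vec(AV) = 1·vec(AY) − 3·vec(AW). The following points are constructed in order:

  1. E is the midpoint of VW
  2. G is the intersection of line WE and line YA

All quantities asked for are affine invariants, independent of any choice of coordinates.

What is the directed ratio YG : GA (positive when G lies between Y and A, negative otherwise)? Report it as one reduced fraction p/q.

YG:GA = 3

Assign A = (0, 0), Y = (1, 0), W = (0, 1), V = (1, -3) — the answer is frame-independent, so this choice is without loss of generality.
1. E is the midpoint of VW ⇒ E = (1/2, -1)
2. G is the intersection of line WE and line YA ⇒ G = (1/4, 0)
G = Y + t·(A−Y) with t = 3/4, so YG:GA = t:(1−t) = 3/4:1/4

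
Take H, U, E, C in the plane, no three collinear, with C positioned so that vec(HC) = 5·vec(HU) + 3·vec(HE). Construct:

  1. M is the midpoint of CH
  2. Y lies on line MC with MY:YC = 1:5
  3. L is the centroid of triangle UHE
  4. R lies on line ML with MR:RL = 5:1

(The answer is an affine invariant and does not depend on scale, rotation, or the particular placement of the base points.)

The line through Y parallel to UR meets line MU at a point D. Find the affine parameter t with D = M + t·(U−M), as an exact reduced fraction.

t = -32/135

Set H = (0, 0), U = (1, 0), E = (0, 1), C = (5, 3); any affine frame gives the same invariant.
1. M is the midpoint of CH ⇒ M = (5/2, 3/2)
2. Y lies on line MC with MY:YC = 1:5 ⇒ Y = (35/12, 7/4)
3. L is the centroid of triangle UHE ⇒ L = (1/3, 1/3)
4. R lies on line ML with MR:RL = 5:1 ⇒ R = (25/36, 19/36)
through Y parallel to UR: direction (-11/36, 19/36); meets MU at D = (257/90, 167/90)
D = M + t·(U−M) with t = -32/135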